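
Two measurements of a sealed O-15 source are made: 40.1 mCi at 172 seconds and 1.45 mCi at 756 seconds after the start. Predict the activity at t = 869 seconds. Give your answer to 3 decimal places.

0.763 mCi

Over Δt = 756 − 172 = 584 seconds, the level fell by a factor of 40.1/1.45 ≈ 27.655.
n = log₂(27.655) ≈ 4.7895 half-lives, so t½ = 584/4.7895 ≈ 121.93 seconds.
From t = 756 to t = 869: 1.45 × (1/2)^((869−756)/121.93) ≈ 0.76277 mCi.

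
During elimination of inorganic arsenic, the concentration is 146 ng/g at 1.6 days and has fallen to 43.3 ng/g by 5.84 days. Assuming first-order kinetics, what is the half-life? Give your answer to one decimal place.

Over Δt = 5.84 − 1.6 = 4.24 days, the level fell by a factor of 146/43.3 ≈ 3.3718.
n = log₂(3.3718) ≈ 1.7535 half-lives, so t½ = 4.24/1.7535 ≈ 2.418 days.

2.4 days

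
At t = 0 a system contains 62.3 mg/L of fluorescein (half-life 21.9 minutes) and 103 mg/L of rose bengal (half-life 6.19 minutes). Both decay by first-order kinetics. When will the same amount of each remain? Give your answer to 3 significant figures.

Set 62.3·(1/2)^(t/21.9) = 103·(1/2)^(t/6.19).
Taking log₂: log₂(62.3/103) = t·(1/21.9 − 1/6.19).
log₂(0.60485) = -0.72534; 1/21.9 − 1/6.19 = -0.11589.
t = -0.72534 / -0.11589 ≈ 6.2589 minutes.

6.26 minutes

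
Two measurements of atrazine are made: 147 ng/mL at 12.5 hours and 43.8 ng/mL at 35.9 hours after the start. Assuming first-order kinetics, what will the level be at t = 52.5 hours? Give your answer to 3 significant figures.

Over Δt = 35.9 − 12.5 = 23.4 hours, the level fell by a factor of 147/43.8 ≈ 3.3562.
n = log₂(3.3562) ≈ 1.7468 half-lives, so t½ = 23.4/1.7468 ≈ 13.396 hours.
From t = 35.9 to t = 52.5: 43.8 × (1/2)^((52.5−35.9)/13.396) ≈ 18.554 ng/mL.

18.6 ng/mL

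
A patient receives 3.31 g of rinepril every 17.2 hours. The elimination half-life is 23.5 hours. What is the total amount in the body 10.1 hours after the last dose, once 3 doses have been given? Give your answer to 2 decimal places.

4.83 g

The 3 doses were given 44.5, 27.3, 10.1 hours ago.
Total = 3.31·(1/2)^(44.5/23.5) + 3.31·(1/2)^(27.3/23.5) + 3.31·(1/2)^(10.1/23.5)
      = 0.89083 + 1.4795 + 2.4572 ≈ 4.8276 g.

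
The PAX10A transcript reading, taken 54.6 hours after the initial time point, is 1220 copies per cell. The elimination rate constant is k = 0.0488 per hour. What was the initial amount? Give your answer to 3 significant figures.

17500 copies per cell

t½ = ln 2 / k = 0.69315 / 0.0488 ≈ 14.204 hours.
Number of half-lives elapsed: n = 54.6/14.204 ≈ 3.844.
A₀ = A × 2^n = 1220 × 2^3.844 = 1220 × 14.36 ≈ 17520 copies per cell.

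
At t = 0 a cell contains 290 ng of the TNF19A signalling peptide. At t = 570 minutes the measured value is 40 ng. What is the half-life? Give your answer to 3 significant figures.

A/A₀ = 40/290 ≈ 0.13793.
n = log₂(7.25) ≈ 2.858 half-lives elapsed in 570 minutes.
t½ = 570/2.858 ≈ 199.44 minutes.

199 minutes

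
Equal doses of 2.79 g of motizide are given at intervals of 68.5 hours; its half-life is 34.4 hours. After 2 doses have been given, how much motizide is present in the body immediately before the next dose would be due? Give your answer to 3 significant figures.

0.878 g

The 2 doses were given 137, 68.5 hours ago.
Total = 2.79·(1/2)^(137/34.4) + 2.79·(1/2)^(68.5/34.4)
      = 0.1765 + 0.70173 ≈ 0.87823 g.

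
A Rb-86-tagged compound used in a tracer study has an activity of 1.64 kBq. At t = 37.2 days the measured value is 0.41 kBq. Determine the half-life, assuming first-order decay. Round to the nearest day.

A/A₀ = 0.41/1.64 ≈ 0.25.
n = log₂(4) ≈ 2 half-lives elapsed in 37.2 days.
t½ = 37.2/2 ≈ 18.6 days.

19 days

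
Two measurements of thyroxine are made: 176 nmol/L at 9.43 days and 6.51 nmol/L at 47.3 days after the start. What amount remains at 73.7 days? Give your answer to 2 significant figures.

0.65 nmol/L

Over Δt = 47.3 − 9.43 = 37.87 days, the level fell by a factor of 176/6.51 ≈ 27.035.
n = log₂(27.035) ≈ 4.7568 half-lives, so t½ = 37.87/4.7568 ≈ 7.9613 days.
From t = 47.3 to t = 73.7: 6.51 × (1/2)^((73.7−47.3)/7.9613) ≈ 0.65366 nmol/L.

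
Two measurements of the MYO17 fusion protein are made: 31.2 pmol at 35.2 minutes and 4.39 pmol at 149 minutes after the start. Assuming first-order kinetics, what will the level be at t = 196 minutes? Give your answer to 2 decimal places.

Over Δt = 149 − 35.2 = 113.8 minutes, the level fell by a factor of 31.2/4.39 ≈ 7.1071.
n = log₂(7.1071) ≈ 2.8293 half-lives, so t½ = 113.8/2.8293 ≈ 40.223 minutes.
From t = 149 to t = 196: 4.39 × (1/2)^((196−149)/40.223) ≈ 1.953 pmol.

1.95 pmol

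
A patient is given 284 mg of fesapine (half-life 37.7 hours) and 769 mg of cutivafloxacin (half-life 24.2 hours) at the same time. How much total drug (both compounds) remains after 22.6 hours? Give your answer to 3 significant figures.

590 mg

fesapine: 284 × (1/2)^(22.6/37.7) = 284 × (1/2)^0.59947 ≈ 187.44 mg.
cutivafloxacin: 769 × (1/2)^(22.6/24.2) = 769 × (1/2)^0.93388 ≈ 402.53 mg.
Total = 187.44 + 402.53 ≈ 589.97 mg.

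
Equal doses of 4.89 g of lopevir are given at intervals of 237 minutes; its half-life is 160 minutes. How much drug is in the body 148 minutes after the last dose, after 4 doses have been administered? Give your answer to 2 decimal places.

3.95 g

The 4 doses were given 859, 622, 385, 148 minutes ago.
Total = 4.89·(1/2)^(859/160) + 4.89·(1/2)^(622/160) + 4.89·(1/2)^(385/160) + 4.89·(1/2)^(148/160)
      = 0.11835 + 0.33041 + 0.92248 + 2.5755 ≈ 3.9467 g.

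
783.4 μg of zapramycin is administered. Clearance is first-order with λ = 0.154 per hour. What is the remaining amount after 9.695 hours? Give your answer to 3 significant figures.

t½ = ln 2 / λ = 0.69315 / 0.154 ≈ 4.501 hours.
Number of half-lives: n = 9.695/4.501 ≈ 2.154.
Remaining = 783.4 × (1/2)^2.154 = 783.4 × 0.22469 ≈ 176.02 μg.

176 μg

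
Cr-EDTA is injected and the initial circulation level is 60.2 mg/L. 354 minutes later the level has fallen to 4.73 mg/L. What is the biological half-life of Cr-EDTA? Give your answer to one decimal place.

96.5 minutes

A/A₀ = 4.73/60.2 ≈ 0.078571.
n = log₂(12.727) ≈ 3.6699 half-lives elapsed in 354 minutes.
t½ = 354/3.6699 ≈ 96.462 minutes.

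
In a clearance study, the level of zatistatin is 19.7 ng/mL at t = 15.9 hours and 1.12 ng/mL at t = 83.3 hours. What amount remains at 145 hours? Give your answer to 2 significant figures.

Over Δt = 83.3 − 15.9 = 67.4 hours, the level fell by a factor of 19.7/1.12 ≈ 17.589.
n = log₂(17.589) ≈ 4.1366 half-lives, so t½ = 67.4/4.1366 ≈ 16.293 hours.
From t = 83.3 to t = 145: 1.12 × (1/2)^((145−83.3)/16.293) ≈ 0.081148 ng/mL.

0.081 ng/mL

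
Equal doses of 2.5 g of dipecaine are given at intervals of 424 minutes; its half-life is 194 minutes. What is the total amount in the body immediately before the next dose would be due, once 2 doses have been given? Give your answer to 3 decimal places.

The 2 doses were given 848, 424 minutes ago.
Total = 2.5·(1/2)^(848/194) + 2.5·(1/2)^(424/194)
      = 0.12081 + 0.54956 ≈ 0.67037 g.

0.670 g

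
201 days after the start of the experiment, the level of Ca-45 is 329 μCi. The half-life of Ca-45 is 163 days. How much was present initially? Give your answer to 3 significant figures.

Number of half-lives elapsed: n = 201/163 ≈ 1.2331.
A₀ = A × 2^n = 329 × 2^1.2331 = 329 × 2.3508 ≈ 773.4 μCi.

773 μCi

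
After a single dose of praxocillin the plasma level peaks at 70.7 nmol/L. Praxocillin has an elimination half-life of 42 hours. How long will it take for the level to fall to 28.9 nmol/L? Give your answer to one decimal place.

54.2 hours

Fraction remaining = 28.9/70.7 ≈ 0.40877.
n = log₂(70.7/28.9) = ln(2.4464)/ln 2 ≈ 1.2906 half-lives.
t = n × t½ = 1.2906 × 42 ≈ 54.207 hours.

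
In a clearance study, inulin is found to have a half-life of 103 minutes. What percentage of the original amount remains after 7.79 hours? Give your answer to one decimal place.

4.3%

7.79 hours = 467.4 minutes.
n = 467.4/103 ≈ 4.5379 half-lives.
Fraction remaining = (1/2)^4.5379 ≈ 0.043049, i.e. 4.3049%.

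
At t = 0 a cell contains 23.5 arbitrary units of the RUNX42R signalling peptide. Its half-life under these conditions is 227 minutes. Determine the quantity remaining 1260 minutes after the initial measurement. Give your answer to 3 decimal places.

Number of half-lives: n = 1260/227 ≈ 5.5507.
Remaining = 23.5 × (1/2)^5.5507 = 23.5 × 0.021335 ≈ 0.50136 arbitrary units.

0.501 arbitrary units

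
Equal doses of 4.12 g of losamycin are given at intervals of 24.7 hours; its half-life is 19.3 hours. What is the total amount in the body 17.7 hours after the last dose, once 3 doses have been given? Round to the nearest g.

3 g

The 3 doses were given 67.1, 42.4, 17.7 hours ago.
Total = 4.12·(1/2)^(67.1/19.3) + 4.12·(1/2)^(42.4/19.3) + 4.12·(1/2)^(17.7/19.3)
      = 0.37009 + 0.8986 + 2.1818 ≈ 3.4505 g.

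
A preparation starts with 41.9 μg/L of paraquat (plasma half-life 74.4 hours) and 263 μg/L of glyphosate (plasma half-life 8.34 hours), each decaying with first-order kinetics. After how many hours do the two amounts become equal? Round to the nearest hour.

Set 41.9·(1/2)^(t/74.4) = 263·(1/2)^(t/8.34).
Taking log₂: log₂(41.9/263) = t·(1/74.4 − 1/8.34).
log₂(0.15932) = -2.65; 1/74.4 − 1/8.34 = -0.10646.
t = -2.65 / -0.10646 ≈ 24.892 hours.

25 hours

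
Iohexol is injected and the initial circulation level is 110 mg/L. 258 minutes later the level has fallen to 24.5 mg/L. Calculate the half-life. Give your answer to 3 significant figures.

119 minutes

A/A₀ = 24.5/110 ≈ 0.22273.
n = log₂(4.4898) ≈ 2.1666 half-lives elapsed in 258 minutes.
t½ = 258/2.1666 ≈ 119.08 minutes.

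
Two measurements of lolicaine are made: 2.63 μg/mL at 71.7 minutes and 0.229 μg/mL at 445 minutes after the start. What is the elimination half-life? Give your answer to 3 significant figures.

106 minutes

Over Δt = 445 − 71.7 = 373.3 minutes, the level fell by a factor of 2.63/0.229 ≈ 11.485.
n = log₂(11.485) ≈ 3.5216 half-lives, so t½ = 373.3/3.5216 ≈ 106 minutes.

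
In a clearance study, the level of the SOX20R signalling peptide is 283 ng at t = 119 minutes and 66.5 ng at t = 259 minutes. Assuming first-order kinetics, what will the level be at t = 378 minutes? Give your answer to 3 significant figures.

Over Δt = 259 − 119 = 140 minutes, the level fell by a factor of 283/66.5 ≈ 4.2556.
n = log₂(4.2556) ≈ 2.0894 half-lives, so t½ = 140/2.0894 ≈ 67.006 minutes.
From t = 259 to t = 378: 66.5 × (1/2)^((378−259)/67.006) ≈ 19.418 ng.

19.4 ng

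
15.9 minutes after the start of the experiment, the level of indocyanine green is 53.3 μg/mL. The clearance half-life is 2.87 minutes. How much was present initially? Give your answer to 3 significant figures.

Number of half-lives elapsed: n = 15.9/2.87 ≈ 5.5401.
A₀ = A × 2^n = 53.3 × 2^5.5401 = 53.3 × 46.529 ≈ 2480 μg/mL.

2480 μg/mL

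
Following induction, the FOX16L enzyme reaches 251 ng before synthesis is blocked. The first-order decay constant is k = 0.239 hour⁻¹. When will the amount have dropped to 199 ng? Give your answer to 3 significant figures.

t½ = ln 2 / k = 0.69315 / 0.239 ≈ 2.9002 hours.
Fraction remaining = 199/251 ≈ 0.79283.
n = log₂(251/199) = ln(1.2613)/ln 2 ≈ 0.33492 half-lives.
t = n × t½ = 0.33492 × 2.9002 ≈ 0.97133 hours.

0.971 hours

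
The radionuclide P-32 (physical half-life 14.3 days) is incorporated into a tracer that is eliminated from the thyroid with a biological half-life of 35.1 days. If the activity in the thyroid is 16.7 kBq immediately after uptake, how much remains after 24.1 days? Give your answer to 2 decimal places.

1/t_eff = 1/t_phys + 1/t_biol = 1/14.3 + 1/35.1 = 0.09842 per day.
t_eff = 14.3 × 35.1 / (14.3 + 35.1) ≈ 10.161 days.
Remaining = 16.7 × (1/2)^(24.1/10.161) = 16.7 × (1/2)^2.3719 ≈ 3.2262 kBq.

3.23 kBq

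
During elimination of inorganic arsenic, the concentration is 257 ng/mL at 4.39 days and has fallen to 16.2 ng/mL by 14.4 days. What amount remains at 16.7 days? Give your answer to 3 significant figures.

8.58 ng/mL

Over Δt = 14.4 − 4.39 = 10.01 days, the level fell by a factor of 257/16.2 ≈ 15.864.
n = log₂(15.864) ≈ 3.9877 half-lives, so t½ = 10.01/3.9877 ≈ 2.5102 days.
From t = 14.4 to t = 16.7: 16.2 × (1/2)^((16.7−14.4)/2.5102) ≈ 8.5841 ng/mL.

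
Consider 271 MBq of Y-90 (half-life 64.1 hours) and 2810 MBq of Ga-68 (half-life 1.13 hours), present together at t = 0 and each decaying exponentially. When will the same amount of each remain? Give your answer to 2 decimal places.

3.88 hours

Set 271·(1/2)^(t/64.1) = 2810·(1/2)^(t/1.13).
Taking log₂: log₂(271/2810) = t·(1/64.1 − 1/1.13).
log₂(0.096441) = -3.3742; 1/64.1 − 1/1.13 = -0.86936.
t = -3.3742 / -0.86936 ≈ 3.8813 hours.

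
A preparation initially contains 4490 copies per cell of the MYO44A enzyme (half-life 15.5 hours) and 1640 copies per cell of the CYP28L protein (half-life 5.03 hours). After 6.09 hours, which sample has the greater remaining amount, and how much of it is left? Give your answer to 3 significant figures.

MYO44A enzyme: 4490 × (1/2)^0.3929 ≈ 3419.6 copies per cell.
CYP28L protein: 1640 × (1/2)^1.2107 ≈ 708.56 copies per cell.
MYO44A enzyme has more remaining, at ≈ 3419.6 copies per cell.

MYO44A enzyme, 3420 copies per cell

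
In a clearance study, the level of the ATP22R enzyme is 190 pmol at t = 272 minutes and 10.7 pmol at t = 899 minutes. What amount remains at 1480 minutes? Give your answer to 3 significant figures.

Over Δt = 899 − 272 = 627 minutes, the level fell by a factor of 190/10.7 ≈ 17.757.
n = log₂(17.757) ≈ 4.1503 half-lives, so t½ = 627/4.1503 ≈ 151.07 minutes.
From t = 899 to t = 1480: 10.7 × (1/2)^((1480−899)/151.07) ≈ 0.74417 pmol.

0.744 pmol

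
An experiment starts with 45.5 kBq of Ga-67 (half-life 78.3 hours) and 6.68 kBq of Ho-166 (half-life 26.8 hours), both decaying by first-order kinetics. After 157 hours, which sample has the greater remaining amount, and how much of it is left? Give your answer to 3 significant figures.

Ga-67: 45.5 × (1/2)^2.0051 ≈ 11.335 kBq.
Ho-166: 6.68 × (1/2)^5.8582 ≈ 0.11515 kBq.
Ga-67 has more remaining, at ≈ 11.335 kBq.

Ga-67, 11.3 kBq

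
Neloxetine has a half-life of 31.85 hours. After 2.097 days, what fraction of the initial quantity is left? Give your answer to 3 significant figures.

0.334

2.097 days = 50.328 hours.
n = 50.328/31.85 ≈ 1.5802 half-lives.
Fraction remaining = (1/2)^1.5802 ≈ 0.33445.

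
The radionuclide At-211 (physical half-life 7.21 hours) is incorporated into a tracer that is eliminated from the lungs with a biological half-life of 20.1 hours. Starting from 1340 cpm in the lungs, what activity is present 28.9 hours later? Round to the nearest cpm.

1/t_eff = 1/t_phys + 1/t_biol = 1/7.21 + 1/20.1 = 0.18845 per hour.
t_eff = 7.21 × 20.1 / (7.21 + 20.1) ≈ 5.3065 hours.
Remaining = 1340 × (1/2)^(28.9/5.3065) = 1340 × (1/2)^5.4461 ≈ 30.737 cpm.

31 cpm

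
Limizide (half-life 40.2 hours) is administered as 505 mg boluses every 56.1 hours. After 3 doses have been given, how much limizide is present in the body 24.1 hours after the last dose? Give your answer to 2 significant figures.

510 mg

The 3 doses were given 136.3, 80.2, 24.1 hours ago.
Total = 505·(1/2)^(136.3/40.2) + 505·(1/2)^(80.2/40.2) + 505·(1/2)^(24.1/40.2)
      = 48.154 + 126.69 + 333.29 ≈ 508.13 mg.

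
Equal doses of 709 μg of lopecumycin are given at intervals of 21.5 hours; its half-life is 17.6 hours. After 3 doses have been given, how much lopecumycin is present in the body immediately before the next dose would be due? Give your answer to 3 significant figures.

The 3 doses were given 64.5, 43, 21.5 hours ago.
Total = 709·(1/2)^(64.5/17.6) + 709·(1/2)^(43/17.6) + 709·(1/2)^(21.5/17.6)
      = 55.904 + 130.37 + 304.03 ≈ 490.3 μg.

490 μg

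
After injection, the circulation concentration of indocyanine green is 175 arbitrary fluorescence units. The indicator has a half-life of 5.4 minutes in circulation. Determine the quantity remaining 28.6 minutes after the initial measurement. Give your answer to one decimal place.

Number of half-lives: n = 28.6/5.4 ≈ 5.2963.
Remaining = 175 × (1/2)^5.2963 = 175 × 0.025448 ≈ 4.4534 arbitrary fluorescence units.

4.5 arbitrary fluorescence units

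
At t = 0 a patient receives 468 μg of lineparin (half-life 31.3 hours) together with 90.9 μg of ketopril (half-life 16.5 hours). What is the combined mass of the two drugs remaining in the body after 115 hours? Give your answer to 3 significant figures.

37.4 μg

lineparin: 468 × (1/2)^(115/31.3) = 468 × (1/2)^3.6741 ≈ 36.663 μg.
ketopril: 90.9 × (1/2)^(115/16.5) = 90.9 × (1/2)^6.9697 ≈ 0.72523 μg.
Total = 36.663 + 0.72523 ≈ 37.388 μg.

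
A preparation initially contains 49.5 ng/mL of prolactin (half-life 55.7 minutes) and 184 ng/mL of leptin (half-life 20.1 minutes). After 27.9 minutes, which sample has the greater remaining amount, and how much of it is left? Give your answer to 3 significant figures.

prolactin: 49.5 × (1/2)^0.5009 ≈ 34.98 ng/mL.
leptin: 184 × (1/2)^1.3881 ≈ 70.302 ng/mL.
Leptin has more remaining, at ≈ 70.302 ng/mL.

leptin, 70.3 ng/mL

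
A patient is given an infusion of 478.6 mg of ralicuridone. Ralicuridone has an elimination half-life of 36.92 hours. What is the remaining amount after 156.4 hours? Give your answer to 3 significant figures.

25.4 mg

Number of half-lives: n = 156.4/36.92 ≈ 4.2362.
Remaining = 478.6 × (1/2)^4.2362 = 478.6 × 0.053062 ≈ 25.395 mg.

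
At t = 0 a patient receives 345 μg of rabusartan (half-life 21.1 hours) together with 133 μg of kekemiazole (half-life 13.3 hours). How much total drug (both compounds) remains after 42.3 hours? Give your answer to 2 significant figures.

100 μg

rabusartan: 345 × (1/2)^(42.3/21.1) = 345 × (1/2)^2.0047 ≈ 85.967 μg.
kekemiazole: 133 × (1/2)^(42.3/13.3) = 133 × (1/2)^3.1805 ≈ 14.67 μg.
Total = 85.967 + 14.67 ≈ 100.64 μg.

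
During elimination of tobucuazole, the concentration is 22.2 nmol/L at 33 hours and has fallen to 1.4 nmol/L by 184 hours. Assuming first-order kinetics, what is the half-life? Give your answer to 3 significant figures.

37.9 hours

Over Δt = 184 − 33 = 151 hours, the level fell by a factor of 22.2/1.4 ≈ 15.857.
n = log₂(15.857) ≈ 3.9871 half-lives, so t½ = 151/3.9871 ≈ 37.873 hours.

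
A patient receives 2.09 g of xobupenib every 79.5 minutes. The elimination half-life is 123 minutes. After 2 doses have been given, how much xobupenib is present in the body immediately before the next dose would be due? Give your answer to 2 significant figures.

The 2 doses were given 159, 79.5 minutes ago.
Total = 2.09·(1/2)^(159/123) + 2.09·(1/2)^(79.5/123)
      = 0.85312 + 1.3353 ≈ 2.1884 g.

2.2 g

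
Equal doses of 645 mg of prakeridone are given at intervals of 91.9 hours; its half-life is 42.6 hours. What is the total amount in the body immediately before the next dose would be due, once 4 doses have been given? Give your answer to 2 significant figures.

190 mg

The 4 doses were given 367.6, 275.7, 183.8, 91.9 hours ago.
Total = 645·(1/2)^(367.6/42.6) + 645·(1/2)^(275.7/42.6) + 645·(1/2)^(183.8/42.6) + 645·(1/2)^(91.9/42.6)
      = 1.6291 + 7.2668 + 32.415 + 144.6 ≈ 185.91 mg.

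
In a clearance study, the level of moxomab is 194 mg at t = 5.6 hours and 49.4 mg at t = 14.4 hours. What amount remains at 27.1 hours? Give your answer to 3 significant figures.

6.86 mg

Over Δt = 14.4 − 5.6 = 8.8 hours, the level fell by a factor of 194/49.4 ≈ 3.9271.
n = log₂(3.9271) ≈ 1.9735 half-lives, so t½ = 8.8/1.9735 ≈ 4.4591 hours.
From t = 14.4 to t = 27.1: 49.4 × (1/2)^((27.1−14.4)/4.4591) ≈ 6.8607 mg.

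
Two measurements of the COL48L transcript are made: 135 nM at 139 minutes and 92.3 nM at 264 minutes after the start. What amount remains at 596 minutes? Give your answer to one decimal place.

Over Δt = 264 − 139 = 125 minutes, the level fell by a factor of 135/92.3 ≈ 1.4626.
n = log₂(1.4626) ≈ 0.54856 half-lives, so t½ = 125/0.54856 ≈ 227.87 minutes.
From t = 264 to t = 596: 92.3 × (1/2)^((596−264)/227.87) ≈ 33.621 nM.

33.6 nM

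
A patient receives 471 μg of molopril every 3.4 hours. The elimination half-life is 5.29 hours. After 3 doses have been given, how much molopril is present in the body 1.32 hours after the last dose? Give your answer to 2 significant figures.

810 μg

The 3 doses were given 8.12, 4.72, 1.32 hours ago.
Total = 471·(1/2)^(8.12/5.29) + 471·(1/2)^(4.72/5.29) + 471·(1/2)^(1.32/5.29)
      = 162.54 + 253.76 + 396.19 ≈ 812.49 μg.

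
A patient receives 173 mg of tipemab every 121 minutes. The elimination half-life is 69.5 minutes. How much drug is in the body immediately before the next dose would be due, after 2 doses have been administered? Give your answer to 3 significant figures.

The 2 doses were given 242, 121 minutes ago.
Total = 173·(1/2)^(242/69.5) + 173·(1/2)^(121/69.5)
      = 15.483 + 51.755 ≈ 67.238 mg.

67.2 mg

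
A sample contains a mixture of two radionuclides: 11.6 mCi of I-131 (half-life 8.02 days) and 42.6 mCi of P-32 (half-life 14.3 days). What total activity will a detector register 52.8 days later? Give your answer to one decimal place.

I-131: 11.6 × (1/2)^(52.8/8.02) = 11.6 × (1/2)^6.5835 ≈ 0.12095 mCi.
P-32: 42.6 × (1/2)^(52.8/14.3) = 42.6 × (1/2)^3.6923 ≈ 3.2954 mCi.
Total = 0.12095 + 3.2954 ≈ 3.4164 mCi.

3.4 mCi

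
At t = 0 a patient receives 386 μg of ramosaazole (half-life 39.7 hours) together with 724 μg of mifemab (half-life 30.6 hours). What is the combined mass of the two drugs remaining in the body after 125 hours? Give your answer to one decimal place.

86.2 μg

ramosaazole: 386 × (1/2)^(125/39.7) = 386 × (1/2)^3.1486 ≈ 43.527 μg.
mifemab: 724 × (1/2)^(125/30.6) = 724 × (1/2)^4.085 ≈ 42.662 μg.
Total = 43.527 + 42.662 ≈ 86.189 μg.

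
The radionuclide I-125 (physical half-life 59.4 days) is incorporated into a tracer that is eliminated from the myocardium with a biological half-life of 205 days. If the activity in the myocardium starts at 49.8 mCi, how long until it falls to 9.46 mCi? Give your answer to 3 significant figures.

1/t_eff = 1/t_phys + 1/t_biol = 1/59.4 + 1/205 = 0.021713 per day.
t_eff = 59.4 × 205 / (59.4 + 205) ≈ 46.055 days.
n = log₂(49.8/9.46) ≈ 2.3962; t = 2.3962 × 46.055 ≈ 110.36 days.

110 days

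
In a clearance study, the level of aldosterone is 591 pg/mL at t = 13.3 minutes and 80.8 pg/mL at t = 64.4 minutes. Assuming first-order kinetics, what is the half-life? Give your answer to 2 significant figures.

18 minutes

Over Δt = 64.4 − 13.3 = 51.1 minutes, the level fell by a factor of 591/80.8 ≈ 7.3144.
n = log₂(7.3144) ≈ 2.8707 half-lives, so t½ = 51.1/2.8707 ≈ 17.8 minutes.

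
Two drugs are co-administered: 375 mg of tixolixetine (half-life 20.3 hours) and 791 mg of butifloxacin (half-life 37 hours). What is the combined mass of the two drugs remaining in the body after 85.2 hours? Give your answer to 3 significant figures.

tixolixetine: 375 × (1/2)^(85.2/20.3) = 375 × (1/2)^4.197 ≈ 20.445 mg.
butifloxacin: 791 × (1/2)^(85.2/37) = 791 × (1/2)^2.3027 ≈ 160.32 mg.
Total = 20.445 + 160.32 ≈ 180.77 mg.

181 mg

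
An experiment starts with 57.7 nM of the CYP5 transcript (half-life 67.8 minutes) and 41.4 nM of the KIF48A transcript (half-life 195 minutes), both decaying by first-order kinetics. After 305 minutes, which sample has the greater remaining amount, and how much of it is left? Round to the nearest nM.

KIF48A transcript, 14 nM

CYP5 transcript: 57.7 × (1/2)^4.4985 ≈ 2.5526 nM.
KIF48A transcript: 41.4 × (1/2)^1.5641 ≈ 14.001 nM.
KIF48A transcript has more remaining, at ≈ 14.001 nM.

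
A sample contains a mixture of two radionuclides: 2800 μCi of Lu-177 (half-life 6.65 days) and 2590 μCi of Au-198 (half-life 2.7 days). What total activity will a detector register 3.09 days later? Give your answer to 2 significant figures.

Lu-177: 2800 × (1/2)^(3.09/6.65) = 2800 × (1/2)^0.46466 ≈ 2029 μCi.
Au-198: 2590 × (1/2)^(3.09/2.7) = 2590 × (1/2)^1.1444 ≈ 1171.6 μCi.
Total = 2029 + 1171.6 ≈ 3200.6 μCi.

3200 μCi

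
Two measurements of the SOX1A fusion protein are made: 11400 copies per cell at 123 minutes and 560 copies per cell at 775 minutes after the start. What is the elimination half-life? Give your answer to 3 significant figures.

Over Δt = 775 − 123 = 652 minutes, the level fell by a factor of 11400/560 ≈ 20.357.
n = log₂(20.357) ≈ 4.3475 half-lives, so t½ = 652/4.3475 ≈ 149.97 minutes.

150 minutes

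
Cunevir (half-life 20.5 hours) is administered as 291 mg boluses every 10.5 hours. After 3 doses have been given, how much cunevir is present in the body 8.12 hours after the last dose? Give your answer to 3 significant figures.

The 3 doses were given 29.12, 18.62, 8.12 hours ago.
Total = 291·(1/2)^(29.12/20.5) + 291·(1/2)^(18.62/20.5) + 291·(1/2)^(8.12/20.5)
      = 108.71 + 155.05 + 221.13 ≈ 484.9 mg.

485 mg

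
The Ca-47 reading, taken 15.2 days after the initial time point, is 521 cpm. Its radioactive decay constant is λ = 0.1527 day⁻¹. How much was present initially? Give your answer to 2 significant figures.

5300 cpm

t½ = ln 2 / λ = 0.69315 / 0.1527 ≈ 4.5393 days.
Number of half-lives elapsed: n = 15.2/4.5393 ≈ 3.3486.
A₀ = A × 2^n = 521 × 2^3.3486 = 521 × 10.186 ≈ 5307 cpm.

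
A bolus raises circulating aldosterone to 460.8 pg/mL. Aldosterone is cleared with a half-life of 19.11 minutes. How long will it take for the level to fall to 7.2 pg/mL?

7.2/460.8 = 1/64, so 6 half-lives have elapsed.
t = 6 × 19.11 = 114.66 minutes.

114.66 minutes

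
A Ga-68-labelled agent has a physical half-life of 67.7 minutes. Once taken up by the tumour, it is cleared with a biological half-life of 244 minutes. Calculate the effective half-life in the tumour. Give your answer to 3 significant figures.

1/t_eff = 1/t_phys + 1/t_biol = 1/67.7 + 1/244 = 0.018869 per minute.
t_eff = 67.7 × 244 / (67.7 + 244) ≈ 52.996 minutes.

53.0 minutes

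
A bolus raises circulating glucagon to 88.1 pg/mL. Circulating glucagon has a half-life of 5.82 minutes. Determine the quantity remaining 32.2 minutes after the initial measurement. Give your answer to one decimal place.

1.9 pg/mL

Number of half-lives: n = 32.2/5.82 ≈ 5.5326.
Remaining = 88.1 × (1/2)^5.5326 = 88.1 × 0.021603 ≈ 1.9032 pg/mL.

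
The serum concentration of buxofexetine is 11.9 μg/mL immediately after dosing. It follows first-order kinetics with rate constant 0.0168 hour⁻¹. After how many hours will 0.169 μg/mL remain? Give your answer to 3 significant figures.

t½ = ln 2 / λ = 0.69315 / 0.0168 ≈ 41.259 hours.
Fraction remaining = 0.169/11.9 ≈ 0.014202.
n = log₂(11.9/0.169) = ln(70.414)/ln 2 ≈ 6.1378 half-lives.
t = n × t½ = 6.1378 × 41.259 ≈ 253.24 hours.

253 hours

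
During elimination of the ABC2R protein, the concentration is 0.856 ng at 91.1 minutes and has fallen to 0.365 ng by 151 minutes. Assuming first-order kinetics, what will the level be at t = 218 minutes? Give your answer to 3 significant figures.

0.141 ng

Over Δt = 151 − 91.1 = 59.9 minutes, the level fell by a factor of 0.856/0.365 ≈ 2.3452.
n = log₂(2.3452) ≈ 1.2297 half-lives, so t½ = 59.9/1.2297 ≈ 48.711 minutes.
From t = 151 to t = 218: 0.365 × (1/2)^((218−151)/48.711) ≈ 0.14068 ng.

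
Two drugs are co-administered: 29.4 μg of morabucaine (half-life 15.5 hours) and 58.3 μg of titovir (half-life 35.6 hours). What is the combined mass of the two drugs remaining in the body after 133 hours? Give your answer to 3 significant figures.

4.45 μg

morabucaine: 29.4 × (1/2)^(133/15.5) = 29.4 × (1/2)^8.5806 ≈ 0.076792 μg.
titovir: 58.3 × (1/2)^(133/35.6) = 58.3 × (1/2)^3.736 ≈ 4.3756 μg.
Total = 0.076792 + 4.3756 ≈ 4.4524 μg.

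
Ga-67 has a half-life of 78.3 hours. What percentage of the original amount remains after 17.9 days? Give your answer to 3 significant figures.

2.23%

17.9 days = 429.6 hours.
n = 429.6/78.3 ≈ 5.4866 half-lives.
Fraction remaining = (1/2)^5.4866 ≈ 0.022303, i.e. 2.2303%.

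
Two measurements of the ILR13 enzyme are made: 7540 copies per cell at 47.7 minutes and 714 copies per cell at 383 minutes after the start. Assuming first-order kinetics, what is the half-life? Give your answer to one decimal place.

Over Δt = 383 − 47.7 = 335.3 minutes, the level fell by a factor of 7540/714 ≈ 10.56.
n = log₂(10.56) ≈ 3.4006 half-lives, so t½ = 335.3/3.4006 ≈ 98.601 minutes.

98.6 minutes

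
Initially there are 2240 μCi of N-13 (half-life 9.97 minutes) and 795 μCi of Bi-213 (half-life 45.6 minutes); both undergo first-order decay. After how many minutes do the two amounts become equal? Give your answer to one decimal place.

19.1 minutes

Set 2240·(1/2)^(t/9.97) = 795·(1/2)^(t/45.6).
Taking log₂: log₂(2240/795) = t·(1/9.97 − 1/45.6).
log₂(2.8176) = 1.4945; 1/9.97 − 1/45.6 = 0.078371.
t = 1.4945 / 0.078371 ≈ 19.069 minutes.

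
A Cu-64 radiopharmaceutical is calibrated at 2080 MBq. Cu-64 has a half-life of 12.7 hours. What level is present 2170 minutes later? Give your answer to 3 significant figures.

289 MBq

Convert the elapsed time: 2170 minutes = 36.1667 hours.
Number of half-lives: n = 36.1667/12.7 ≈ 2.8478.
Remaining = 2080 × (1/2)^2.8478 = 2080 × 0.13891 ≈ 288.93 MBq.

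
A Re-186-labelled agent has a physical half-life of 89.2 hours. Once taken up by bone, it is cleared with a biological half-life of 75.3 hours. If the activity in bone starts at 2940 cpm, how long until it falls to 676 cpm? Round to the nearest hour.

1/t_eff = 1/t_phys + 1/t_biol = 1/89.2 + 1/75.3 = 0.024491 per hour.
t_eff = 89.2 × 75.3 / (89.2 + 75.3) ≈ 40.831 hours.
n = log₂(2940/676) ≈ 2.1207; t = 2.1207 × 40.831 ≈ 86.592 hours.

87 hours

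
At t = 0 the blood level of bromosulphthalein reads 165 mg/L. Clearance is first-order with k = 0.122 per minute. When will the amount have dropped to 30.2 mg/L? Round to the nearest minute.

14 minutes

t½ = ln 2 / k = 0.69315 / 0.122 ≈ 5.6815 minutes.
Fraction remaining = 30.2/165 ≈ 0.18303.
n = log₂(165/30.2) = ln(5.4636)/ln 2 ≈ 2.4498 half-lives.
t = n × t½ = 2.4498 × 5.6815 ≈ 13.919 minutes.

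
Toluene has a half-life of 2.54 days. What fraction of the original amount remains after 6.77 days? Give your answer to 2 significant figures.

0.16

n = 6.77/2.54 ≈ 2.6654 half-lives.
Fraction remaining = (1/2)^2.6654 ≈ 0.15763.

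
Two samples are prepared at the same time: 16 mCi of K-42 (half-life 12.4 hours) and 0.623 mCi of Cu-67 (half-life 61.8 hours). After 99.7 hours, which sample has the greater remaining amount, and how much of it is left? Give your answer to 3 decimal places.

Cu-67, 0.204 mCi

K-42: 16 × (1/2)^8.0403 ≈ 0.060777 mCi.
Cu-67: 0.623 × (1/2)^1.6133 ≈ 0.20363 mCi.
Cu-67 has more remaining, at ≈ 0.20363 mCi.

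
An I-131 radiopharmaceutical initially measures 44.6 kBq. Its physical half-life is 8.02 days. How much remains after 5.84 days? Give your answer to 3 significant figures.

Number of half-lives: n = 5.84/8.02 ≈ 0.72818.
Remaining = 44.6 × (1/2)^0.72818 = 44.6 × 0.60367 ≈ 26.923 kBq.

26.9 kBq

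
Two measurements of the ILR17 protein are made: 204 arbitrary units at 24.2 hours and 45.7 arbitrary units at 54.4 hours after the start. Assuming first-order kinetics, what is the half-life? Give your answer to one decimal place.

Over Δt = 54.4 − 24.2 = 30.2 hours, the level fell by a factor of 204/45.7 ≈ 4.4639.
n = log₂(4.4639) ≈ 2.1583 half-lives, so t½ = 30.2/2.1583 ≈ 13.992 hours.

14.0 hours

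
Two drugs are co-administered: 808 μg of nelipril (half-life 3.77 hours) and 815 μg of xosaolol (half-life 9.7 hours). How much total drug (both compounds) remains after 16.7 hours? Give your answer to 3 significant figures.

nelipril: 808 × (1/2)^(16.7/3.77) = 808 × (1/2)^4.4297 ≈ 37.492 μg.
xosaolol: 815 × (1/2)^(16.7/9.7) = 815 × (1/2)^1.7216 ≈ 247.11 μg.
Total = 37.492 + 247.11 ≈ 284.6 μg.

285 μg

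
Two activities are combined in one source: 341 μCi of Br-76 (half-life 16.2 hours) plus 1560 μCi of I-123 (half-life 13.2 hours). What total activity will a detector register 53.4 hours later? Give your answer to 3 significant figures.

129 μCi

Br-76: 341 × (1/2)^(53.4/16.2) = 341 × (1/2)^3.2963 ≈ 34.711 μCi.
I-123: 1560 × (1/2)^(53.4/13.2) = 1560 × (1/2)^4.0455 ≈ 94.476 μCi.
Total = 34.711 + 94.476 ≈ 129.19 μCi.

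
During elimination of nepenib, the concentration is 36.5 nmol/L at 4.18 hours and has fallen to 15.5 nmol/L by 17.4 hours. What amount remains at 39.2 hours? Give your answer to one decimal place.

3.8 nmol/L

Over Δt = 17.4 − 4.18 = 13.22 hours, the level fell by a factor of 36.5/15.5 ≈ 2.3548.
n = log₂(2.3548) ≈ 1.2356 half-lives, so t½ = 13.22/1.2356 ≈ 10.699 hours.
From t = 17.4 to t = 39.2: 15.5 × (1/2)^((39.2−17.4)/10.699) ≈ 3.7754 nmol/L.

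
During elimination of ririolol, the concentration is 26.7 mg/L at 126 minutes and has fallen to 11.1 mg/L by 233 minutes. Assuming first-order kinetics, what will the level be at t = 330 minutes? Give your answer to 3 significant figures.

5.01 mg/L

Over Δt = 233 − 126 = 107 minutes, the level fell by a factor of 26.7/11.1 ≈ 2.4054.
n = log₂(2.4054) ≈ 1.2663 half-lives, so t½ = 107/1.2663 ≈ 84.499 minutes.
From t = 233 to t = 330: 11.1 × (1/2)^((330−233)/84.499) ≈ 5.0091 mg/L.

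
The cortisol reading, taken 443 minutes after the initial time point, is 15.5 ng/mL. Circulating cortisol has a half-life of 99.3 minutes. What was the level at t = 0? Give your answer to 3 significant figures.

Number of half-lives elapsed: n = 443/99.3 ≈ 4.4612.
A₀ = A × 2^n = 15.5 × 2^4.4612 = 15.5 × 22.027 ≈ 341.43 ng/mL.

341 ng/mL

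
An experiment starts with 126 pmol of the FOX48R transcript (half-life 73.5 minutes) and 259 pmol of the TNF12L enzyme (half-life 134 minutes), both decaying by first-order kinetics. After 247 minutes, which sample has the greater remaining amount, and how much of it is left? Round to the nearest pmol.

TNF12L enzyme, 72 pmol

FOX48R transcript: 126 × (1/2)^3.3605 ≈ 12.267 pmol.
TNF12L enzyme: 259 × (1/2)^1.8433 ≈ 72.18 pmol.
TNF12L enzyme has more remaining, at ≈ 72.18 pmol.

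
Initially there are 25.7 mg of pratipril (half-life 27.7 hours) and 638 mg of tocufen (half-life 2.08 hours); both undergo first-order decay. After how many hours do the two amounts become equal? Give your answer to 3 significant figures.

Set 25.7·(1/2)^(t/27.7) = 638·(1/2)^(t/2.08).
Taking log₂: log₂(25.7/638) = t·(1/27.7 − 1/2.08).
log₂(0.040282) = -4.6337; 1/27.7 − 1/2.08 = -0.44467.
t = -4.6337 / -0.44467 ≈ 10.421 hours.

10.4 hours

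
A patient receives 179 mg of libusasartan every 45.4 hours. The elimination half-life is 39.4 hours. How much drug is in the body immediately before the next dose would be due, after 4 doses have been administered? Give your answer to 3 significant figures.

The 4 doses were given 181.6, 136.2, 90.8, 45.4 hours ago.
Total = 179·(1/2)^(181.6/39.4) + 179·(1/2)^(136.2/39.4) + 179·(1/2)^(90.8/39.4) + 179·(1/2)^(45.4/39.4)
      = 7.3344 + 16.302 + 36.233 + 80.534 ≈ 140.4 mg.

140 mg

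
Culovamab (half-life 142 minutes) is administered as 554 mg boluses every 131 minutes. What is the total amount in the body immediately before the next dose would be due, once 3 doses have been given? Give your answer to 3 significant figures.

The 3 doses were given 393, 262, 131 minutes ago.
Total = 554·(1/2)^(393/142) + 554·(1/2)^(262/142) + 554·(1/2)^(131/142)
      = 81.354 + 154.2 + 292.28 ≈ 527.84 mg.

528 mg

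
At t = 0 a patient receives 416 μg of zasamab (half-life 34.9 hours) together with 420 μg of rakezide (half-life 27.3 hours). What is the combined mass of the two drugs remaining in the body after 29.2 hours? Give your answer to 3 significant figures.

zasamab: 416 × (1/2)^(29.2/34.9) = 416 × (1/2)^0.83668 ≈ 232.93 μg.
rakezide: 420 × (1/2)^(29.2/27.3) = 420 × (1/2)^1.0696 ≈ 200.11 μg.
Total = 232.93 + 200.11 ≈ 433.04 μg.

433 μg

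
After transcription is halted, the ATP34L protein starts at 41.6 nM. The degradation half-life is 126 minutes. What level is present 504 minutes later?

2.6 nM

Elapsed time is 4 half-lives (504/126).
Each half-life halves the amount: 41.6 × (1/2)^4 = 41.6/16 = 2.6 nM.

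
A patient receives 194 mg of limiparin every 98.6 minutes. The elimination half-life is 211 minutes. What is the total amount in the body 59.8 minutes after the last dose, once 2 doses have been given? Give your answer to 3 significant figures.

275 mg

The 2 doses were given 158.4, 59.8 minutes ago.
Total = 194·(1/2)^(158.4/211) + 194·(1/2)^(59.8/211)
      = 115.3 + 159.4 ≈ 274.7 mg.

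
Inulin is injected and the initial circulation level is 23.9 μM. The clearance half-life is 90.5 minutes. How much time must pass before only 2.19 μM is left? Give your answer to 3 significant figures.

Fraction remaining = 2.19/23.9 ≈ 0.091632.
n = log₂(23.9/2.19) = ln(10.913)/ln 2 ≈ 3.448 half-lives.
t = n × t½ = 3.448 × 90.5 ≈ 312.04 minutes.

312 minutes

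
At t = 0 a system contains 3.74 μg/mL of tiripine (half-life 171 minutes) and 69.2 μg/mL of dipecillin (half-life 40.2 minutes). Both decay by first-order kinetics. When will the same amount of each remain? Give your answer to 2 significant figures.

Set 3.74·(1/2)^(t/171) = 69.2·(1/2)^(t/40.2).
Taking log₂: log₂(3.74/69.2) = t·(1/171 − 1/40.2).
log₂(0.054046) = -4.2097; 1/171 − 1/40.2 = -0.019028.
t = -4.2097 / -0.019028 ≈ 221.24 minutes.

220 minutes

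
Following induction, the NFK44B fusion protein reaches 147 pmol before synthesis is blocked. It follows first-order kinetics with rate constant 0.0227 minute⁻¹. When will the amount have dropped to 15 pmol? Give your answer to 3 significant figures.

101 minutes

t½ = ln 2 / λ = 0.69315 / 0.0227 ≈ 30.535 minutes.
Fraction remaining = 15/147 ≈ 0.10204.
n = log₂(147/15) = ln(9.8)/ln 2 ≈ 3.2928 half-lives.
t = n × t½ = 3.2928 × 30.535 ≈ 100.55 minutes.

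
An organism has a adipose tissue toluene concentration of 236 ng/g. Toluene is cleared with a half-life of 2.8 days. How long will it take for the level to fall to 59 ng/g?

59/236 = 1/4, so 2 half-lives have elapsed.
t = 2 × 2.8 = 5.6 days.

5.6 days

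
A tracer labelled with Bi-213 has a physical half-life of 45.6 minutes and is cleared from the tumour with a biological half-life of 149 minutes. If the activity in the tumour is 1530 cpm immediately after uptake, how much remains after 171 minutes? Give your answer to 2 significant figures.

51 cpm

1/t_eff = 1/t_phys + 1/t_biol = 1/45.6 + 1/149 = 0.028641 per minute.
t_eff = 45.6 × 149 / (45.6 + 149) ≈ 34.915 minutes.
Remaining = 1530 × (1/2)^(171/34.915) = 1530 × (1/2)^4.8977 ≈ 51.328 cpm.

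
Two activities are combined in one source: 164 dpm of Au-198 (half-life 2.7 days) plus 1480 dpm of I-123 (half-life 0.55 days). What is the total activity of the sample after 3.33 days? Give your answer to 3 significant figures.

Au-198: 164 × (1/2)^(3.33/2.7) = 164 × (1/2)^1.2333 ≈ 69.755 dpm.
I-123: 1480 × (1/2)^(3.33/0.55) = 1480 × (1/2)^6.0545 ≈ 22.267 dpm.
Total = 69.755 + 22.267 ≈ 92.022 dpm.

92.0 dpm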